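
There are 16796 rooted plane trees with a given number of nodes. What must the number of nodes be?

Rooted ordered trees on m nodes are counted by C_{m−1}, and C_10 = 16796.
So the index is 10, and the number of nodes is 10 + 1 = 11.

11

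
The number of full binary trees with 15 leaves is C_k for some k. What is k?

A full binary tree with L leaves has L−1 internal nodes and is counted by C_{L−1}; L = 15 gives C_14.

14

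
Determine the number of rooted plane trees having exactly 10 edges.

16796

Rooted ordered trees with n edges are counted by C_n; here n = 10.
C_10 = C_9 · 2(2·9+1)/(9+2) = 4862 · 38/11 = 16796.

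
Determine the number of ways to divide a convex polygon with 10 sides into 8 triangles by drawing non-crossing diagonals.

Triangulations of a convex m-gon are counted by C_{m−2}; with m = 10 this is C_8.
C_8 = C_7 · 2(2·7+1)/(7+2) = 429 · 30/9 = 1430.

1430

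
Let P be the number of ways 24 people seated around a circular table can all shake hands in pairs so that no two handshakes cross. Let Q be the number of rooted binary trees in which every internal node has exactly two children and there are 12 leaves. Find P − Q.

With 24 = 2·12 people, non-crossing handshake pairings are non-crossing perfect matchings on a circle, counted by C_12. So P = C_12 = 208012.
Full binary trees with 12 leaves have 12−1 = 11 internal nodes, so there are C_11 of them. So Q = C_11 = 58786.
P − Q = 208012 − 58786 = 149226.

149226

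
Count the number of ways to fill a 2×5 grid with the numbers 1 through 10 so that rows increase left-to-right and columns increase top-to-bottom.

42

Standard Young tableaux of shape 2×n are counted by C_n; here n = 5.
C_5 = 42.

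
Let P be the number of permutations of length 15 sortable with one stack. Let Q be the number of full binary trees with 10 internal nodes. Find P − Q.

By Knuth's characterisation, the stack-sortable permutations of length 15 are the 231-avoiders, numbering C_15. So P = C_15 = 9694845.
Full binary trees with n internal nodes are counted by C_n; here n = 10. So Q = C_10 = 16796.
P − Q = 9694845 − 16796 = 9678049.

9678049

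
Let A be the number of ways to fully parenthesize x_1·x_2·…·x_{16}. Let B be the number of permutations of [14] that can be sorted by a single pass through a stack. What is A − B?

7020405

Bracketing 16 factors into binary products is counted by C_{16−1} = C_15. So A = C_15 = 9694845.
Stack-sortable permutations are exactly the 231-avoiding ones, counted by C_n; here n = 14. So B = C_14 = 2674440.
A − B = 9694845 − 2674440 = 7020405.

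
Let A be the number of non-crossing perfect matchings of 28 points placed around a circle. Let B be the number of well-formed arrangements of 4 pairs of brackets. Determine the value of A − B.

2674426

Non-crossing perfect matchings of 2n points on a circle are counted by C_n; with 28 points, n = 14. So A = C_14 = 2674440.
With 4 pairs the number of balanced bracket strings is the Catalan number C_4. So B = C_4 = 14.
A − B = 2674440 − 14 = 2674426.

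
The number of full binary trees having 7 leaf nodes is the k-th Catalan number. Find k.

6

A full binary tree with L leaves has L−1 internal nodes and is counted by C_{L−1}; L = 7 gives C_6.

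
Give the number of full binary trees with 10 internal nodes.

Full binary trees with n internal nodes are counted by C_n; here n = 10.
C_10 = C_9 · 2(2·9+1)/(9+2) = 4862 · 38/11 = 16796.

16796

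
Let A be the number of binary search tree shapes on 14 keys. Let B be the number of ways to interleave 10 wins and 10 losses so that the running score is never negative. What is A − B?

2657644

Binary trees (left/right distinguished) on n nodes are counted by C_n; here n = 14. So A = C_14 = 2674440.
Ballot sequences with n votes each where one side never trails are Dyck words, counted by C_n; here n = 10. So B = C_10 = 16796.
A − B = 2674440 − 16796 = 2657644.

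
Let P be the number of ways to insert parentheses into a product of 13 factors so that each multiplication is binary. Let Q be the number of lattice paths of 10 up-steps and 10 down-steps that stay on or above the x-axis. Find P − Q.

191216

Parenthesizations of m factors correspond to full binary trees with m leaves, counted by C_{m−1}; m = 13 gives C_12. So P = C_12 = 208012.
Dyck paths of semilength n (length 2n) are counted by C_n; here n = 10. So Q = C_10 = 16796.
P − Q = 208012 − 16796 = 191216.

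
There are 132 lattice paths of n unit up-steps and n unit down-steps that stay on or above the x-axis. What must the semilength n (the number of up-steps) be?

Dyck paths of semilength n are counted by C_n, and C_6 = 132.

6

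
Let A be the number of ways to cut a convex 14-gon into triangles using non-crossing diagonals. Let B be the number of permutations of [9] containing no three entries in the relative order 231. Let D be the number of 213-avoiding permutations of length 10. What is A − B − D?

186354

The number of triangulations of a 14-gon is the Catalan number C_12 (index = sides − 2). So A = C_12 = 208012.
For any fixed pattern of length 3, the pattern-avoiding permutations of [9] number C_9. So B = C_9 = 4862.
Permutations of [n] avoiding any single length-3 pattern are counted by C_n; here n = 10. So D = C_10 = 16796.
A − B − D = 208012 − 4862 − 16796 = 186354.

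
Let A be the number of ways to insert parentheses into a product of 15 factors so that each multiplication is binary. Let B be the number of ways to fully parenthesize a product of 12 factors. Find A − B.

Parenthesizations of m factors correspond to full binary trees with m leaves, counted by C_{m−1}; m = 15 gives C_14. So A = C_14 = 2674440.
Ways to associate a product of 12 factors correspond to binary trees on 12 leaves, so the count is C_11. So B = C_11 = 58786.
A − B = 2674440 − 58786 = 2615654.

2615654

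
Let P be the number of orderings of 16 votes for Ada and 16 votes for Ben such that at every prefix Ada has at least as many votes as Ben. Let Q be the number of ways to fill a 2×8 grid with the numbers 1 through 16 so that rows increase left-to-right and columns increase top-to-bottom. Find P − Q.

35356240

Ballot sequences with n votes each where one side never trails are Dyck words, counted by C_n; here n = 16. So P = C_16 = 35357670.
By the hook-length formula (or a Dyck-path bijection), SYT of shape 2×8 number C_8. So Q = C_8 = 1430.
P − Q = 35357670 − 1430 = 35356240.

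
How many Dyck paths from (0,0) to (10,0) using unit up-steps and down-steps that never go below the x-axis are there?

Dyck paths of semilength n (length 2n) are counted by C_n; here n = 5.
C_5 = 42.

42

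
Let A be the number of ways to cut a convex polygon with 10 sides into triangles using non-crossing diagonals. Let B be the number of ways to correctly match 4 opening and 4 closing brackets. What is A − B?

1416

The number of triangulations of a 10-gon is the Catalan number C_8 (index = sides − 2). So A = C_8 = 1430.
Balanced strings of n pairs of brackets are counted by C_n; here n = 4. So B = C_4 = 14.
A − B = 1430 − 14 = 1416.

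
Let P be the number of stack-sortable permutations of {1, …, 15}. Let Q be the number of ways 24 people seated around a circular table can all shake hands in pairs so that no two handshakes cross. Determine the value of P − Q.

By Knuth's characterisation, the stack-sortable permutations of length 15 are the 231-avoiders, numbering C_15. So P = C_15 = 9694845.
Non-crossing handshake pairings of 2n people are counted by C_n; 24 people gives n = 12. So Q = C_12 = 208012.
P − Q = 9694845 − 208012 = 9486833.

9486833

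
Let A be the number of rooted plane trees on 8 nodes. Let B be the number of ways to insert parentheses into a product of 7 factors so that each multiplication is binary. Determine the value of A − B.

Rooted ordered (plane) trees on m nodes have m−1 edges and are counted by C_{m−1}; m = 8 gives C_7. So A = C_7 = 429.
Parenthesizations of m factors correspond to full binary trees with m leaves, counted by C_{m−1}; m = 7 gives C_6. So B = C_6 = 132.
A − B = 429 − 132 = 297.

297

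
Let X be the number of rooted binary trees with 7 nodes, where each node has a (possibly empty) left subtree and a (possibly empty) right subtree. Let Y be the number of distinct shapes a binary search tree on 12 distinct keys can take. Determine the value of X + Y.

There are C_n binary search tree shapes on n keys; with n = 7 that is C_7. So X = C_7 = 429.
Binary trees (left/right distinguished) on n nodes are counted by C_n; here n = 12. So Y = C_12 = 208012.
X + Y = 429 + 208012 = 208441.

208441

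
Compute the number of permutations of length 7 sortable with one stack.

By Knuth's characterisation, the stack-sortable permutations of length 7 are the 231-avoiders, numbering C_7.
C_7 = 429.

429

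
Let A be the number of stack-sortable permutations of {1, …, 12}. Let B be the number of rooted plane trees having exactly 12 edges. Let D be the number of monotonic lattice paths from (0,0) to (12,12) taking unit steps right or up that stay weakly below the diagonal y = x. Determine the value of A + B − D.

208012

By Knuth's characterisation, the stack-sortable permutations of length 12 are the 231-avoiders, numbering C_12. So A = C_12 = 208012.
A rooted plane tree with 12 edges has 13 nodes, and the count is C_12. So B = C_12 = 208012.
Monotone paths in an n×n grid that stay weakly below the diagonal are counted by C_n; here n = 12. So D = C_12 = 208012.
A + B − D = 208012 + 208012 − 208012 = 208012.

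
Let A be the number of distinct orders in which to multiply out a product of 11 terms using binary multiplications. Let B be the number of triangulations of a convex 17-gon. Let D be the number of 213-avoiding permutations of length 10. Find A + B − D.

Bracketing 11 factors into binary products is counted by C_{11−1} = C_10. So A = C_10 = 16796.
Triangulations of a convex m-gon are counted by C_{m−2}; with m = 17 this is C_15. So B = C_15 = 9694845.
For any fixed pattern of length 3, the pattern-avoiding permutations of [10] number C_10. So D = C_10 = 16796.
A + B − D = 16796 + 9694845 − 16796 = 9694845.

9694845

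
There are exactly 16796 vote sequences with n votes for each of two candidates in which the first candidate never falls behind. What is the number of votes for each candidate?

10

Such ballot sequences with n votes each are counted by C_n. Since C_10 = 16796, the index is 10.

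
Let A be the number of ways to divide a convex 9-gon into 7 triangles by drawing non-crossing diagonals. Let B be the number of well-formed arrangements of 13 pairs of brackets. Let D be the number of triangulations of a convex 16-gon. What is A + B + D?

A convex 9-gon is triangulated into 7 triangles, and the number of such triangulations is the Catalan number C_{9−2} = C_7. So A = C_7 = 429.
With 13 pairs the number of balanced bracket strings is the Catalan number C_13. So B = C_13 = 742900.
The number of triangulations of a 16-gon is the Catalan number C_14 (index = sides − 2). So D = C_14 = 2674440.
A + B + D = 429 + 742900 + 2674440 = 3417769.

3417769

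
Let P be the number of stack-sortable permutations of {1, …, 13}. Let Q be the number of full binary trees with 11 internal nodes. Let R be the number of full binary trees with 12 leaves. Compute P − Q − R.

625328

Stack-sortable permutations are exactly the 231-avoiding ones, counted by C_n; here n = 13. So P = C_13 = 742900.
Full binary trees with n internal nodes are counted by C_n; here n = 11. So Q = C_11 = 58786.
A full binary tree with L leaves has L−1 internal nodes and is counted by C_{L−1}; L = 12 gives C_11. So R = C_11 = 58786.
P − Q − R = 742900 − 58786 − 58786 = 625328.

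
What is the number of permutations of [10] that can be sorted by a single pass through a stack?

16796

Stack-sortable permutations are exactly the 231-avoiding ones, counted by C_n; here n = 10.
C_10 = 16796.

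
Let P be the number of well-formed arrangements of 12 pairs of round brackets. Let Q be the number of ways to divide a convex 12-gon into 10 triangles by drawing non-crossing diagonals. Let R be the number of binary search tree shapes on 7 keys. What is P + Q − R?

224379

A balanced arrangement of 12 bracket pairs is a Dyck word of semilength 12, so the count is C_12. So P = C_12 = 208012.
A convex 12-gon is triangulated into 10 triangles, and the number of such triangulations is the Catalan number C_{12−2} = C_10. So Q = C_10 = 16796.
Binary trees (left/right distinguished) on n nodes are counted by C_n; here n = 7. So R = C_7 = 429.
P + Q − R = 208012 + 16796 − 429 = 224379.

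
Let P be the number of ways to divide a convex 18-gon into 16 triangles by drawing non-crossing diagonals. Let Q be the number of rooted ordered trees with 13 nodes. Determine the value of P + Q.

A convex 18-gon is triangulated into 16 triangles, and the number of such triangulations is the Catalan number C_{18−2} = C_16. So P = C_16 = 35357670.
Rooted ordered (plane) trees on m nodes have m−1 edges and are counted by C_{m−1}; m = 13 gives C_12. So Q = C_12 = 208012.
P + Q = 35357670 + 208012 = 35565682.

35565682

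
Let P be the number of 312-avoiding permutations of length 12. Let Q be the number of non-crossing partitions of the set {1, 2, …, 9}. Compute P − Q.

203150

For any fixed pattern of length 3, the pattern-avoiding permutations of [12] number C_12. So P = C_12 = 208012.
Non-crossing partitions of an n-element set are counted by C_n; here n = 9. So Q = C_9 = 4862.
P − Q = 208012 − 4862 = 203150.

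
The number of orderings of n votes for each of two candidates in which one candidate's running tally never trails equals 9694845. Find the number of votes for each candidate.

15

Such ballot sequences with n votes each are counted by C_n, and C_15 = 9694845.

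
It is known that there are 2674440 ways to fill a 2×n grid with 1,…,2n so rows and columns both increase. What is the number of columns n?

14

Standard Young tableaux of shape 2×n are counted by C_n. The Catalan number equal to 2674440 is C_14.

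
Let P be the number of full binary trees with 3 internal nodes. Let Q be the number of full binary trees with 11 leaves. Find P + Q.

The number of full binary trees on 3 internal nodes is the Catalan number C_3. So P = C_3 = 5.
A full binary tree with L leaves has L−1 internal nodes and is counted by C_{L−1}; L = 11 gives C_10. So Q = C_10 = 16796.
P + Q = 5 + 16796 = 16801.

16801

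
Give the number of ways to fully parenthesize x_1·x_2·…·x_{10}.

Ways to associate a product of 10 factors correspond to binary trees on 10 leaves, so the count is C_9.
C_9 = 4862.

4862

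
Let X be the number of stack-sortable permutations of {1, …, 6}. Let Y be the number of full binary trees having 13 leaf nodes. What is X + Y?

208144

Stack-sortable permutations are exactly the 231-avoiding ones, counted by C_n; here n = 6. So X = C_6 = 132.
A full binary tree with L leaves has L−1 internal nodes and is counted by C_{L−1}; L = 13 gives C_12. So Y = C_12 = 208012.
X + Y = 132 + 208012 = 208144.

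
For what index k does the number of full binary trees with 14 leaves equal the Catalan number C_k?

Full binary trees with 14 leaves have 14−1 = 13 internal nodes, so there are C_13 of them.

13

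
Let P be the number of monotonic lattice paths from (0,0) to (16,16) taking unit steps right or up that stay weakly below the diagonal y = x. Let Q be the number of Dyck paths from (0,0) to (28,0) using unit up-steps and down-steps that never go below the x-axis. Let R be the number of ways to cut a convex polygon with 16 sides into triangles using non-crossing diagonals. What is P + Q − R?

35357670

Sub-diagonal monotone paths from (0,0) to (16,16) biject with Dyck paths of semilength 16, giving C_16. So P = C_16 = 35357670.
A Dyck path with 14 up-steps and 14 down-steps has semilength 14, so there are C_14 of them. So Q = C_14 = 2674440.
A convex 16-gon is triangulated into 14 triangles, and the number of such triangulations is the Catalan number C_{16−2} = C_14. So R = C_14 = 2674440.
P + Q − R = 35357670 + 2674440 − 2674440 = 35357670.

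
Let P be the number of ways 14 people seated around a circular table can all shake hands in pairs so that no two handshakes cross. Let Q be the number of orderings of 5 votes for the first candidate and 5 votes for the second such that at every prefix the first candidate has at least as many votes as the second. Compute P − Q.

With 14 = 2·7 people, non-crossing handshake pairings are non-crossing perfect matchings on a circle, counted by C_7. So P = C_7 = 429.
Ballot sequences with n votes each where one side never trails are Dyck words, counted by C_n; here n = 5. So Q = C_5 = 42.
P − Q = 429 − 42 = 387.

387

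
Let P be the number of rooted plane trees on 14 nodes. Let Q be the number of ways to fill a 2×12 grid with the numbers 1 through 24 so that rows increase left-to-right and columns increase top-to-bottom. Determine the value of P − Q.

Rooted ordered (plane) trees on m nodes have m−1 edges and are counted by C_{m−1}; m = 14 gives C_13. So P = C_13 = 742900.
Standard Young tableaux of shape 2×n are counted by C_n; here n = 12. So Q = C_12 = 208012.
P − Q = 742900 − 208012 = 534888.

534888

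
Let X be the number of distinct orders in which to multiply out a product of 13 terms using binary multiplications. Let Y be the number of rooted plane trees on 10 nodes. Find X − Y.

203150

Bracketing 13 factors into binary products is counted by C_{13−1} = C_12. So X = C_12 = 208012.
A rooted plane tree on 10 nodes has 9 edges, and such trees are counted by C_9. So Y = C_9 = 4862.
X − Y = 208012 − 4862 = 203150.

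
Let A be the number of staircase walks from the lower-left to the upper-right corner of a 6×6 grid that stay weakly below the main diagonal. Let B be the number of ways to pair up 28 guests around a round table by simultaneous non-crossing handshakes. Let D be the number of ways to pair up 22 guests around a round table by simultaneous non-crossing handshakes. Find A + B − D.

2615786

Sub-diagonal monotone paths from (0,0) to (6,6) biject with Dyck paths of semilength 6, giving C_6. So A = C_6 = 132.
With 28 = 2·14 people, non-crossing handshake pairings are non-crossing perfect matchings on a circle, counted by C_14. So B = C_14 = 2674440.
Non-crossing handshake pairings of 2n people are counted by C_n; 22 people gives n = 11. So D = C_11 = 58786.
A + B − D = 132 + 2674440 − 58786 = 2615786.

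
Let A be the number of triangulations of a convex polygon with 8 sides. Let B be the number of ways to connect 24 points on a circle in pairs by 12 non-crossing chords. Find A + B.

208144

A convex 8-gon is triangulated into 6 triangles, and the number of such triangulations is the Catalan number C_{8−2} = C_6. So A = C_6 = 132.
Pairing 24 circle points by 12 non-crossing chords gives C_12 matchings. So B = C_12 = 208012.
A + B = 132 + 208012 = 208144.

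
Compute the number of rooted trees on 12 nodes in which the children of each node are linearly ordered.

Rooted ordered (plane) trees on m nodes have m−1 edges and are counted by C_{m−1}; m = 12 gives C_11.
C_11 = C(22,11)/12 = 705432/12 = 58786.

58786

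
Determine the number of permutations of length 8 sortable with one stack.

1430

Stack-sortable permutations are exactly the 231-avoiding ones, counted by C_n; here n = 8.
C_8 = C_7 · 2(2·7+1)/(7+2) = 429 · 30/9 = 1430.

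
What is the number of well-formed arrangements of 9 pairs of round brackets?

4862

A balanced arrangement of 9 bracket pairs is a Dyck word of semilength 9, so the count is C_9.
C_9 = C(18,9)/10 = 48620/10 = 4862.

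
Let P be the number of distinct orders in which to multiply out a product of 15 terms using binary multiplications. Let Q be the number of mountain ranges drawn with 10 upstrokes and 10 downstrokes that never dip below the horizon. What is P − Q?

Ways to associate a product of 15 factors correspond to binary trees on 15 leaves, so the count is C_14. So P = C_14 = 2674440.
A Dyck path with 10 up-steps and 10 down-steps has semilength 10, so there are C_10 of them. So Q = C_10 = 16796.
P − Q = 2674440 − 16796 = 2657644.

2657644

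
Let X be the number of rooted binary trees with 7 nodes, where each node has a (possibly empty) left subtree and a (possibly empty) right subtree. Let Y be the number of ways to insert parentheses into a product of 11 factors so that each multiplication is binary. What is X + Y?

Rooted binary trees with 7 nodes (each child slot possibly empty) number C_7. So X = C_7 = 429.
Ways to associate a product of 11 factors correspond to binary trees on 11 leaves, so the count is C_10. So Y = C_10 = 16796.
X + Y = 429 + 16796 = 17225.

17225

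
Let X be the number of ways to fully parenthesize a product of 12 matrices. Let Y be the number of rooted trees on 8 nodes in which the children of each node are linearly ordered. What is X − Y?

Parenthesizations of m factors correspond to full binary trees with m leaves, counted by C_{m−1}; m = 12 gives C_11. So X = C_11 = 58786.
A rooted plane tree on 8 nodes has 7 edges, and such trees are counted by C_7. So Y = C_7 = 429.
X − Y = 58786 − 429 = 58357.

58357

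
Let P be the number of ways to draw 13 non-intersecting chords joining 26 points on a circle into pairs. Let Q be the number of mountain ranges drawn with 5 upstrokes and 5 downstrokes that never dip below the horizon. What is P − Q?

Pairing 26 circle points by 13 non-crossing chords gives C_13 matchings. So P = C_13 = 742900.
A Dyck path with 5 up-steps and 5 down-steps has semilength 5, so there are C_5 of them. So Q = C_5 = 42.
P − Q = 742900 − 42 = 742858.

742858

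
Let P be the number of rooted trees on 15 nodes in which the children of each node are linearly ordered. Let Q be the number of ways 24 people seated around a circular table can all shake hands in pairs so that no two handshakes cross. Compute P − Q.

2466428

A rooted plane tree on 15 nodes has 14 edges, and such trees are counted by C_14. So P = C_14 = 2674440.
With 24 = 2·12 people, non-crossing handshake pairings are non-crossing perfect matchings on a circle, counted by C_12. So Q = C_12 = 208012.
P − Q = 2674440 − 208012 = 2466428.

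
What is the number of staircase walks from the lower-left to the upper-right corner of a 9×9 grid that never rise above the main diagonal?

Monotone paths in an n×n grid that stay weakly below the diagonal are counted by C_n; here n = 9.
C_9 = C_8 · 2(2·8+1)/(8+2) = 1430 · 34/10 = 4862.

4862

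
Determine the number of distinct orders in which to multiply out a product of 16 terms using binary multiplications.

Ways to associate a product of 16 factors correspond to binary trees on 16 leaves, so the count is C_15.
C_15 = C(30,15)/16 = 155117520/16 = 9694845.

9694845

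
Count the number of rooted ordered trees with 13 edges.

A rooted plane tree with 13 edges has 14 nodes, and the count is C_13.
C_13 = C(26,13)/14 = 10400600/14 = 742900.

742900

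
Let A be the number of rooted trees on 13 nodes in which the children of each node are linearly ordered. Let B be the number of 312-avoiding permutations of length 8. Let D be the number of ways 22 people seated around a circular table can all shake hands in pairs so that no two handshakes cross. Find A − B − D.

A rooted plane tree on 13 nodes has 12 edges, and such trees are counted by C_12. So A = C_12 = 208012.
For any fixed pattern of length 3, the pattern-avoiding permutations of [8] number C_8. So B = C_8 = 1430.
With 22 = 2·11 people, non-crossing handshake pairings are non-crossing perfect matchings on a circle, counted by C_11. So D = C_11 = 58786.
A − B − D = 208012 − 1430 − 58786 = 147796.

147796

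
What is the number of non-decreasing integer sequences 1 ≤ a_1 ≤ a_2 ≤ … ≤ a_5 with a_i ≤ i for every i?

Such sub-staircase sequences of length n are counted by C_n; here n = 5.
C_5 = C(10,5)/6 = 252/6 = 42.

42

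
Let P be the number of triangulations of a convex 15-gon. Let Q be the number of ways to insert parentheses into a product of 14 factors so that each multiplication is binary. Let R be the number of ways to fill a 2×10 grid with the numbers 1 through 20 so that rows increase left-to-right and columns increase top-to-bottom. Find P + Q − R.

A convex 15-gon is triangulated into 13 triangles, and the number of such triangulations is the Catalan number C_{15−2} = C_13. So P = C_13 = 742900.
Bracketing 14 factors into binary products is counted by C_{14−1} = C_13. So Q = C_13 = 742900.
Standard Young tableaux of shape 2×n are counted by C_n; here n = 10. So R = C_10 = 16796.
P + Q − R = 742900 + 742900 − 16796 = 1469004.

1469004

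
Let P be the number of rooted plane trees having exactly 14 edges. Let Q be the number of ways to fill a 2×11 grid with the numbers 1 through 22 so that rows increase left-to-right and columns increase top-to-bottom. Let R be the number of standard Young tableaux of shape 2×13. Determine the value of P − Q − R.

A rooted plane tree with 14 edges has 15 nodes, and the count is C_14. So P = C_14 = 2674440.
By the hook-length formula (or a Dyck-path bijection), SYT of shape 2×11 number C_11. So Q = C_11 = 58786.
By the hook-length formula (or a Dyck-path bijection), SYT of shape 2×13 number C_13. So R = C_13 = 742900.
P − Q − R = 2674440 − 58786 − 742900 = 1872754.

1872754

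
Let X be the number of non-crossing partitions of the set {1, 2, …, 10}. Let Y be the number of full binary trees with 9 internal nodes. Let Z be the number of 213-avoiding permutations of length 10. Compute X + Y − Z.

4862

Non-crossing partitions of an n-element set are counted by C_n; here n = 10. So X = C_10 = 16796.
The number of full binary trees on 9 internal nodes is the Catalan number C_9. So Y = C_9 = 4862.
Permutations of [n] avoiding any single length-3 pattern are counted by C_n; here n = 10. So Z = C_10 = 16796.
X + Y − Z = 16796 + 4862 − 16796 = 4862.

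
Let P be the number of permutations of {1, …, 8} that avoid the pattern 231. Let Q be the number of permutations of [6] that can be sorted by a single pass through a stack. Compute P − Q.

1298

For any fixed pattern of length 3, the pattern-avoiding permutations of [8] number C_8. So P = C_8 = 1430.
Stack-sortable permutations are exactly the 231-avoiding ones, counted by C_n; here n = 6. So Q = C_6 = 132.
P − Q = 1430 − 132 = 1298.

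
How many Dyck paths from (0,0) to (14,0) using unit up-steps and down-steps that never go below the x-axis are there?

429

Dyck paths of semilength n (length 2n) are counted by C_n; here n = 7.
C_7 = C(14,7)/8 = 3432/8 = 429.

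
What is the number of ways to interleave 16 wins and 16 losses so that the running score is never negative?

Ballot sequences with n votes each where one side never trails are Dyck words, counted by C_n; here n = 16.
C_16 = C(32,16)/17 = 601080390/17 = 35357670.

35357670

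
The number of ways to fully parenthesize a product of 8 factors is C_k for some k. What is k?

Parenthesizations of m factors correspond to full binary trees with m leaves, counted by C_{m−1}; m = 8 gives C_7.

7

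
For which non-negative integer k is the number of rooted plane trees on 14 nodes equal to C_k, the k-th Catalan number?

13

A rooted plane tree on 14 nodes has 13 edges, and such trees are counted by C_13.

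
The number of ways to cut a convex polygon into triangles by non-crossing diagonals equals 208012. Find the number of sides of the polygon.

Triangulations of a convex m-gon are counted by C_{m−2}; 208012 = C_12.
So m − 2 = 12, giving m = 14 sides.

14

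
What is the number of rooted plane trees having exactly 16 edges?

35357670

Rooted ordered trees with n edges are counted by C_n; here n = 16.
C_16 = 35357670.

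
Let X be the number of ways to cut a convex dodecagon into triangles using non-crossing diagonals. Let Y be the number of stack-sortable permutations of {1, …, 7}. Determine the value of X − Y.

16367

A convex 12-gon is triangulated into 10 triangles, and the number of such triangulations is the Catalan number C_{12−2} = C_10. So X = C_10 = 16796.
Stack-sortable permutations are exactly the 231-avoiding ones, counted by C_n; here n = 7. So Y = C_7 = 429.
X − Y = 16796 − 429 = 16367.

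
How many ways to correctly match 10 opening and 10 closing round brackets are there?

16796

A balanced arrangement of 10 bracket pairs is a Dyck word of semilength 10, so the count is C_10.
C_10 = C_9 · 2(2·9+1)/(9+2) = 4862 · 38/11 = 16796.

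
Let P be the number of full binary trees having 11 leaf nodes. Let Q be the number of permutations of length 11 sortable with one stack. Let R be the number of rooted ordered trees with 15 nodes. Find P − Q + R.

A full binary tree with L leaves has L−1 internal nodes and is counted by C_{L−1}; L = 11 gives C_10. So P = C_10 = 16796.
By Knuth's characterisation, the stack-sortable permutations of length 11 are the 231-avoiders, numbering C_11. So Q = C_11 = 58786.
Rooted ordered (plane) trees on m nodes have m−1 edges and are counted by C_{m−1}; m = 15 gives C_14. So R = C_14 = 2674440.
P − Q + R = 16796 − 58786 + 2674440 = 2632450.

2632450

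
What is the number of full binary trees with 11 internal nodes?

The number of full binary trees on 11 internal nodes is the Catalan number C_11.
C_11 = 58786.

58786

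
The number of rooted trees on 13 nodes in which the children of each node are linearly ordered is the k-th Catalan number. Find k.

Rooted ordered (plane) trees on m nodes have m−1 edges and are counted by C_{m−1}; m = 13 gives C_12.

12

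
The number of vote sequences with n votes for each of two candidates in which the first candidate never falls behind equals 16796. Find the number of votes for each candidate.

Such ballot sequences with n votes each are counted by C_n, and C_10 = 16796.

10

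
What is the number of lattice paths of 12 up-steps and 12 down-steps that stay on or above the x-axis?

208012

A Dyck path with 12 up-steps and 12 down-steps has semilength 12, so there are C_12 of them.
C_12 = C_11 · 2(2·11+1)/(11+2) = 58786 · 46/13 = 208012.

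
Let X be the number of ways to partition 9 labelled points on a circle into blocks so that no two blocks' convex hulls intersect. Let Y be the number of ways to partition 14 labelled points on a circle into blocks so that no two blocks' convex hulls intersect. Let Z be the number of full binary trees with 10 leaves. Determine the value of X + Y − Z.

Non-crossing partitions of an n-element set are counted by C_n; here n = 9. So X = C_9 = 4862.
The non-crossing partitions of [14] form a lattice of size C_14. So Y = C_14 = 2674440.
Full binary trees with 10 leaves have 10−1 = 9 internal nodes, so there are C_9 of them. So Z = C_9 = 4862.
X + Y − Z = 4862 + 2674440 − 4862 = 2674440.

2674440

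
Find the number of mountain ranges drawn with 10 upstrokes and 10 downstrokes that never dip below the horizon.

16796

Paths of 10 up- and 10 down-steps that never dip below the axis are Dyck paths; their count is C_10.
C_10 = 16796.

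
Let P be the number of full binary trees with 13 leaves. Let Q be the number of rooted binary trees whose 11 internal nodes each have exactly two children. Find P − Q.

A full binary tree with L leaves has L−1 internal nodes and is counted by C_{L−1}; L = 13 gives C_12. So P = C_12 = 208012.
The number of full binary trees on 11 internal nodes is the Catalan number C_11. So Q = C_11 = 58786.
P − Q = 208012 − 58786 = 149226.

149226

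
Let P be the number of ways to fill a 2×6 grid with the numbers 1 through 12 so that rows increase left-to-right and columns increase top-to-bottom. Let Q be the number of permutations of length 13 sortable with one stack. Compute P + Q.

By the hook-length formula (or a Dyck-path bijection), SYT of shape 2×6 number C_6. So P = C_6 = 132.
By Knuth's characterisation, the stack-sortable permutations of length 13 are the 231-avoiders, numbering C_13. So Q = C_13 = 742900.
P + Q = 132 + 742900 = 743032.

743032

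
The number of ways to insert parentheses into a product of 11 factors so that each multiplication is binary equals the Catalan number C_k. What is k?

10

Bracketing 11 factors into binary products is counted by C_{11−1} = C_10.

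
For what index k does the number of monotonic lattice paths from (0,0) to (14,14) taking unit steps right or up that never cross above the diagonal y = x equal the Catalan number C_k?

Monotone paths in an n×n grid that stay weakly below the diagonal are counted by C_n; here n = 14.

14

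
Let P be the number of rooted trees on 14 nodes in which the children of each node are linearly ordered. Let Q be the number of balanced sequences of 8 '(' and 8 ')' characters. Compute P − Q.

A rooted plane tree on 14 nodes has 13 edges, and such trees are counted by C_13. So P = C_13 = 742900.
Balanced strings of n pairs of brackets are counted by C_n; here n = 8. So Q = C_8 = 1430.
P − Q = 742900 − 1430 = 741470.

741470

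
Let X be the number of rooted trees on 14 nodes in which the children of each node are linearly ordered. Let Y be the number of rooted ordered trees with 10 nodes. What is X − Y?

Rooted ordered (plane) trees on m nodes have m−1 edges and are counted by C_{m−1}; m = 14 gives C_13. So X = C_13 = 742900.
A rooted plane tree on 10 nodes has 9 edges, and such trees are counted by C_9. So Y = C_9 = 4862.
X − Y = 742900 − 4862 = 738038.

738038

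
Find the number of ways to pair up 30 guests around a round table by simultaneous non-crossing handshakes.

Non-crossing handshake pairings of 2n people are counted by C_n; 30 people gives n = 15.
C_15 = C_14 · 2(2·14+1)/(14+2) = 2674440 · 58/16 = 9694845.

9694845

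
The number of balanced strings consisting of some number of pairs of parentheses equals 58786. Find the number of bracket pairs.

Balanced strings of n bracket-pairs are counted by C_n. Since C_11 = 58786, the index is 11.

11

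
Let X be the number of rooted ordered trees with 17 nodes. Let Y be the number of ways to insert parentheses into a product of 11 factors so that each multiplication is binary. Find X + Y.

35374466

A rooted plane tree on 17 nodes has 16 edges, and such trees are counted by C_16. So X = C_16 = 35357670.
Parenthesizations of m factors correspond to full binary trees with m leaves, counted by C_{m−1}; m = 11 gives C_10. So Y = C_10 = 16796.
X + Y = 35357670 + 16796 = 35374466.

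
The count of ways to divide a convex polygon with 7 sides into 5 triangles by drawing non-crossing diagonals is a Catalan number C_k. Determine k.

5

The number of triangulations of a 7-gon is the Catalan number C_5 (index = sides − 2).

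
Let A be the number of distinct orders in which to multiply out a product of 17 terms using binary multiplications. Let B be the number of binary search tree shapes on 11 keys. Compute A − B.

35298884

Bracketing 17 factors into binary products is counted by C_{17−1} = C_16. So A = C_16 = 35357670.
Rooted binary trees with 11 nodes (each child slot possibly empty) number C_11. So B = C_11 = 58786.
A − B = 35357670 − 58786 = 35298884.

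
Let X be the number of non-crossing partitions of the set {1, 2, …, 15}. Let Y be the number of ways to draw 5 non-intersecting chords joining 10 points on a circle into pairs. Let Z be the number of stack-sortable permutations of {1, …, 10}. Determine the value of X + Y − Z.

Non-crossing partitions of an n-element set are counted by C_n; here n = 15. So X = C_15 = 9694845.
Pairing 10 circle points by 5 non-crossing chords gives C_5 matchings. So Y = C_5 = 42.
By Knuth's characterisation, the stack-sortable permutations of length 10 are the 231-avoiders, numbering C_10. So Z = C_10 = 16796.
X + Y − Z = 9694845 + 42 − 16796 = 9678091.

9678091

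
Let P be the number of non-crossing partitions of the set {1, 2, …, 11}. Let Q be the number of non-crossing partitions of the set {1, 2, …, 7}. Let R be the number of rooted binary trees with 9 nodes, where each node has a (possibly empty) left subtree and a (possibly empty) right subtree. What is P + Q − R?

The non-crossing partitions of [11] form a lattice of size C_11. So P = C_11 = 58786.
Non-crossing partitions of an n-element set are counted by C_n; here n = 7. So Q = C_7 = 429.
Binary trees (left/right distinguished) on n nodes are counted by C_n; here n = 9. So R = C_9 = 4862.
P + Q − R = 58786 + 429 − 4862 = 54353.

54353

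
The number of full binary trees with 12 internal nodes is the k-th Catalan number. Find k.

The number of full binary trees on 12 internal nodes is the Catalan number C_12.

12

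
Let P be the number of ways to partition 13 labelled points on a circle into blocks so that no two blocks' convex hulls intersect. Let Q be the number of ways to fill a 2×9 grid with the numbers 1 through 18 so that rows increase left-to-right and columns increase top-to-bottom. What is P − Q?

Non-crossing partitions of an n-element set are counted by C_n; here n = 13. So P = C_13 = 742900.
Standard Young tableaux of shape 2×n are counted by C_n; here n = 9. So Q = C_9 = 4862.
P − Q = 742900 − 4862 = 738038.

738038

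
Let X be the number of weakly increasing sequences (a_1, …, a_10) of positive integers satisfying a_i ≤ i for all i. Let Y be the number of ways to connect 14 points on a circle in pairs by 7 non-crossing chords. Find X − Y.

Weakly increasing sequences with a_i ≤ i biject with Dyck paths of semilength 10, so there are C_10. So X = C_10 = 16796.
Pairing 14 circle points by 7 non-crossing chords gives C_7 matchings. So Y = C_7 = 429.
X − Y = 16796 − 429 = 16367.

16367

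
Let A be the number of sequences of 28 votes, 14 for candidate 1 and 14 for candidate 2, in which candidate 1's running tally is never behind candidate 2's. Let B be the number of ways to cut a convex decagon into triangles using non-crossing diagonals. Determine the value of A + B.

Ballot sequences with n votes each where one side never trails are Dyck words, counted by C_n; here n = 14. So A = C_14 = 2674440.
The number of triangulations of a 10-gon is the Catalan number C_8 (index = sides − 2). So B = C_8 = 1430.
A + B = 2674440 + 1430 = 2675870.

2675870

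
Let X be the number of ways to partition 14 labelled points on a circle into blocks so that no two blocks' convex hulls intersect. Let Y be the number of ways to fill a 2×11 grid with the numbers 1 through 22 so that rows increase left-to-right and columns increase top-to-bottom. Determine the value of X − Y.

2615654

Non-crossing partitions of an n-element set are counted by C_n; here n = 14. So X = C_14 = 2674440.
Standard Young tableaux of shape 2×n are counted by C_n; here n = 11. So Y = C_11 = 58786.
X − Y = 2674440 − 58786 = 2615654.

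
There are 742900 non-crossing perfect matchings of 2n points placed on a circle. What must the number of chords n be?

13

Non-crossing pairings of 2n points on a circle are counted by C_n. Since C_13 = 742900, the index is 13.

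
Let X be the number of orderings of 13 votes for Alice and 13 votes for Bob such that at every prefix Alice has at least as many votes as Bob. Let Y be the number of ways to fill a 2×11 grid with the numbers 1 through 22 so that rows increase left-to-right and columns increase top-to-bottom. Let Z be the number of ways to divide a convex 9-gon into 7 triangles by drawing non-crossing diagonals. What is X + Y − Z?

801257

Reading a vote for the leader as '(' and for the other as ')' turns such a sequence into a balanced string of 13 pairs, so the count is C_13. So X = C_13 = 742900.
Standard Young tableaux of shape 2×n are counted by C_n; here n = 11. So Y = C_11 = 58786.
A convex 9-gon is triangulated into 7 triangles, and the number of such triangulations is the Catalan number C_{9−2} = C_7. So Z = C_7 = 429.
X + Y − Z = 742900 + 58786 − 429 = 801257.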